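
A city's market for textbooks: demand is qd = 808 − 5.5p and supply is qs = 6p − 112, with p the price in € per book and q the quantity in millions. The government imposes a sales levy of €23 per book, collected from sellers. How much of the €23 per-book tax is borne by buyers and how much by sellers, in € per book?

Before the tax: set 808 − 5.5p = 6p − 112 → p* = €80, q* = 368.
With the tax collected from sellers, supply shifts: qs = 6(p − 23) − 112.
New equilibrium: buyers pay €92, sellers receive €69, q = 302. (Wedge: pb − ps = 23.)
Burden on buyers: €12; on sellers: €11. (They sum to €23.)

Buyers bear €12 per book; sellers bear €11 per book.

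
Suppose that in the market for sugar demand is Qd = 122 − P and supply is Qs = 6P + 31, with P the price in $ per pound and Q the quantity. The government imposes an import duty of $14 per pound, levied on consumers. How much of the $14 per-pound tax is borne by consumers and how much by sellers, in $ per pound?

Before the tax: set 122 − P = 6P + 31 → P* = $13, Q* = 109.
With the tax collected from consumers, demand (in seller-price terms) shifts: Qd = 122 − (P + 14).
New equilibrium: consumers pay $25, sellers receive $11, Q = 97. (Wedge: Pb − Ps = 14.)
Burden on consumers: $12; on sellers: $2. (They sum to $14.)

Consumers bear $12 per pound; sellers bear $2 per pound.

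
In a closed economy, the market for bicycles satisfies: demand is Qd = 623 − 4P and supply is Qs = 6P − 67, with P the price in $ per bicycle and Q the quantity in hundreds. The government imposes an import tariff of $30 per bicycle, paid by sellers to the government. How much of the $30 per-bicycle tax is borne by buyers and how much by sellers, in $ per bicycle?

Buyers bear $18 per bicycle; sellers bear $12 per bicycle.

Before the tax: set 623 − 4P = 6P − 67 → P* = $69, Q* = 347.
With the tax collected from sellers, supply shifts: Qs = 6(P − 30) − 67.
Solving gives Q = 275 with buyers paying $87 and sellers receiving $57 (the $30 wedge).
Burden on buyers: $18; on sellers: $12. (They sum to $30.)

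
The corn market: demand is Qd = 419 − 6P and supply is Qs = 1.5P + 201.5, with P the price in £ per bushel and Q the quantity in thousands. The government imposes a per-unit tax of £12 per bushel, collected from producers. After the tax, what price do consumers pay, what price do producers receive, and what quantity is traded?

Consumers pay £31.4; producers receive £19.4; quantity = 230.6.

Without the tax, 419 − 6P = 1.5P + 201.5 gives 7.5P = 217.5, so P* = £29 and Q* = 245.
With the tax collected from producers, supply shifts: Qs = 1.5(P − 12) + 201.5.
New equilibrium: consumers pay £31.4, producers receive £19.4, Q = 230.6. (Wedge: Pb − Ps = 12.)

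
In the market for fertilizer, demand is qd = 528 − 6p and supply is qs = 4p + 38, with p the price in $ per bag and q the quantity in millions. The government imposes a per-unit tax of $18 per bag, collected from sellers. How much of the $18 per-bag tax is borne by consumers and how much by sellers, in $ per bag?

Consumers bear $7.2 per bag; sellers bear $10.8 per bag.

Without the tax, 528 − 6p = 4p + 38 gives 10p = 490, so p* = $49 and q* = 234.
With the tax collected from sellers, supply shifts: qs = 4(p − 18) + 38.
New equilibrium: consumers pay $56.2, sellers receive $38.2, q = 190.8. (Wedge: pb − ps = 18.)
Burden on consumers: $7.2; on sellers: $10.8. (They sum to $18.)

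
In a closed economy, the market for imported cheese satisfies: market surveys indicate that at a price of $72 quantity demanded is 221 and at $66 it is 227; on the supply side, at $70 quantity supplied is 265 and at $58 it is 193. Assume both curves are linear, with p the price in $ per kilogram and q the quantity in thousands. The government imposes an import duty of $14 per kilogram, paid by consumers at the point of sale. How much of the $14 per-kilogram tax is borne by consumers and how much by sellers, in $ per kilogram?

Demand slope: (227 − 221)/(66 − 72) = -1, so qd = 293 − p.
Supply slope: (193 − 265)/(58 − 70) = 6, so qs = 6p − 155.
Without the tax, 293 − p = 6p − 155 gives 7p = 448, so p* = $64 and q* = 229.
With the tax collected from consumers, demand (in seller-price terms) shifts: qd = 293 − (p + 14).
Solving gives q = 217 with consumers paying $76 and sellers receiving $62 (the $14 wedge).
Burden on consumers: $12; on sellers: $2. (They sum to $14.)
The less price-elastic side of the market bears the larger share of a per-unit tax.

Consumers bear $12 per kilogram; sellers bear $2 per kilogram.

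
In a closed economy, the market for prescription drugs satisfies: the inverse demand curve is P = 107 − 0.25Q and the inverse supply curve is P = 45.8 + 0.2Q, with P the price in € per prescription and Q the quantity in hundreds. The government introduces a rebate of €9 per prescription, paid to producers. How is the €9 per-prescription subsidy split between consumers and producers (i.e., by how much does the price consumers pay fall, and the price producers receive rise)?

Consumers gain €5 per prescription; producers gain €4 per prescription.

Inverting to Q(P) form: Qd = 428 − 4P; Qs = 5P − 229.
Before the subsidy: set 428 − 4P = 5P − 229 → P* = €73, Q* = 136.
With a per-unit subsidy paid to producers, each receives P + 9 per unit sold, so supply becomes Qs = 5(P + 9) − 229.
Solving gives Q = 156 with consumers paying €68 and producers receiving €77 (the €9 wedge).
Gain to consumers: €5; to producers: €4. (They sum to €9.)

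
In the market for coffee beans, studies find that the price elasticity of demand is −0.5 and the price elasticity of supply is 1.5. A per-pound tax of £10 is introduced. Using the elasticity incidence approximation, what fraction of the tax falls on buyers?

Buyers' share ≈ 0.75.

Incidence ratio: buyers' share ≈ εs / (εs + |εd|) = 1.5 / (1.5 + 0.5) = 0.75.
Supply is the more elastic side, so buyers bear the larger share.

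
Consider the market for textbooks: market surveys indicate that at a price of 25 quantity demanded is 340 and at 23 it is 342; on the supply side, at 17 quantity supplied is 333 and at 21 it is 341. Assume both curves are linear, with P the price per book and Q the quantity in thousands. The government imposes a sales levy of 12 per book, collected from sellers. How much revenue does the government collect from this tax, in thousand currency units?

Tax revenue = 4020 thousand.

Demand slope: (342 − 340)/(23 − 25) = -1, so Qd = 365 − P.
Supply slope: (341 − 333)/(21 − 17) = 2, so Qs = 2P + 299.
Before the tax: set 365 − P = 2P + 299 → P* = 22, Q* = 343.
With the tax collected from sellers, supply shifts: Qs = 2(P − 12) + 299.
Solving gives Q = 335 with consumers paying 30 and sellers receiving 18 (the 12 wedge).
Revenue = t · Q = 12 · 335 = 4020.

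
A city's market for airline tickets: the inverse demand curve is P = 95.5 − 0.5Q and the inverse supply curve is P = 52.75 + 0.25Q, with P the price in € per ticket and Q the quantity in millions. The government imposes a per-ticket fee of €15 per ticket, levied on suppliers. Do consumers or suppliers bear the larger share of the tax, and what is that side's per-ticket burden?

Consumers bear the larger share: €10 per ticket.

Rewrite in direct form: Qd = 191 − 2P and Qs = 4P − 211.
Without the tax, 191 − 2P = 4P − 211 gives 6P = 402, so P* = €67 and Q* = 57.
With the tax collected from suppliers, supply shifts: Qs = 4(P − 15) − 211.
Solving gives Q = 37 with consumers paying €77 and suppliers receiving €62 (the €15 wedge).
Per-ticket burden: consumers €10, suppliers €5.
Consumers take the larger share because demand is less price-elastic here (demand slope 2 vs supply slope 4).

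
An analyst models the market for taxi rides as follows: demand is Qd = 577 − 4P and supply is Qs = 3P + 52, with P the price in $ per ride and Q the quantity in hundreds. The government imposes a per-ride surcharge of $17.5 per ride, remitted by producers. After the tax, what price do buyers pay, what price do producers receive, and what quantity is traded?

Before the tax: set 577 − 4P = 3P + 52 → P* = $75, Q* = 277.
With the tax collected from producers, supply shifts: Qs = 3(P − 17.5) + 52.
Solving gives Q = 247 with buyers paying $82.5 and producers receiving $65 (the $17.5 wedge).
The less price-elastic side of the market bears the larger share of a per-unit tax.

Buyers pay $82.5; producers receive $65; quantity = 247.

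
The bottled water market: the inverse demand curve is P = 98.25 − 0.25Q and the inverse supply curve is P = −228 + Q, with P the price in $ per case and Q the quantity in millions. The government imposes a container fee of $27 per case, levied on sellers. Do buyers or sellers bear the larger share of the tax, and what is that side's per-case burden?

Rewrite in direct form: Qd = 393 − 4P and Qs = P + 228.
Without the tax, 393 − 4P = P + 228 gives 5P = 165, so P* = $33 and Q* = 261.
With the tax collected from sellers, supply shifts: Qs = (P − 27) + 228.
Solving gives Q = 239.4 with buyers paying $38.4 and sellers receiving $11.4 (the $27 wedge).
Per-case burden: buyers $5.4, sellers $21.6.
Sellers take the larger share because supply is less price-elastic here (demand slope 4 vs supply slope 1).

Sellers bear the larger share: $21.6 per case.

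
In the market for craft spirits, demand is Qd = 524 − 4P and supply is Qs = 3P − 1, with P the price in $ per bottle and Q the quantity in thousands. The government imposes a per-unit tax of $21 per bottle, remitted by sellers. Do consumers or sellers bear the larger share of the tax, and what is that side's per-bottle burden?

Sellers bear the larger share: $12 per bottle.

Before the tax: set 524 − 4P = 3P − 1 → P* = $75, Q* = 224.
With the tax collected from sellers, supply shifts: Qs = 3(P − 21) − 1.
New equilibrium: consumers pay $84, sellers receive $63, Q = 188. (Wedge: Pb − Ps = 21.)
Per-bottle burden: consumers $9, sellers $12.
Sellers take the larger share because supply is less price-elastic here (demand slope 4 vs supply slope 3).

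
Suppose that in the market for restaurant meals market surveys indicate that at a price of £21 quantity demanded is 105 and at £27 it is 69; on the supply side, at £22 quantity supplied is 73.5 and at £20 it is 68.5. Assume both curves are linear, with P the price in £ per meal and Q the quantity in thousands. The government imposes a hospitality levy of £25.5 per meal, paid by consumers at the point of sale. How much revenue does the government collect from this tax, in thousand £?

Demand slope: (69 − 105)/(27 − 21) = -6, so Qd = 231 − 6P.
Supply slope: (68.5 − 73.5)/(20 − 22) = 2.5, so Qs = 2.5P + 18.5.
Before the tax: set 231 − 6P = 2.5P + 18.5 → P* = £25, Q* = 81.
With the tax collected from consumers, demand (in seller-price terms) shifts: Qd = 231 − 6(P + 25.5).
Solving gives Q = 36 with consumers paying £32.5 and suppliers receiving £7 (the £25.5 wedge).
Revenue = t · Q = 25.5 · 36 = £918.

Tax revenue = £918 thousand.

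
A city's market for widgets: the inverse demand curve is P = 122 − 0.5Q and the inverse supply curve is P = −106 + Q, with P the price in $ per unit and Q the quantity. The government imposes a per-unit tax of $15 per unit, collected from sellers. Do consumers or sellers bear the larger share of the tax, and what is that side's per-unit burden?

Sellers bear the larger share: $10 per unit.

Rewrite in direct form: Qd = 244 − 2P and Qs = P + 106.
Before the tax: set 244 − 2P = P + 106 → P* = $46, Q* = 152.
With the tax collected from sellers, supply shifts: Qs = (P − 15) + 106.
Solving gives Q = 142 with consumers paying $51 and sellers receiving $36 (the $15 wedge).
Per-unit burden: consumers $5, sellers $10.
Sellers take the larger share because supply is less price-elastic here (demand slope 2 vs supply slope 1).
The less price-elastic side of the market bears the larger share of a per-unit tax.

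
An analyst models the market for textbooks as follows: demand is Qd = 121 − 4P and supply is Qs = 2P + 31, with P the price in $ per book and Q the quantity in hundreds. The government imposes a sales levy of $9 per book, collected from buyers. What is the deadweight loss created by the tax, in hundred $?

Deadweight loss = $54 hundred.

Before the tax: set 121 − 4P = 2P + 31 → P* = $15, Q* = 61.
With the tax collected from buyers, demand (in seller-price terms) shifts: Qd = 121 − 4(P + 9).
New equilibrium: buyers pay $18, sellers receive $9, Q = 49. (Wedge: Pb − Ps = 9.)
Quantity falls by |ΔQ| = |61 − 49| = 12.
DWL = ½ · t · |ΔQ| = ½ · 9 · 12 = $54.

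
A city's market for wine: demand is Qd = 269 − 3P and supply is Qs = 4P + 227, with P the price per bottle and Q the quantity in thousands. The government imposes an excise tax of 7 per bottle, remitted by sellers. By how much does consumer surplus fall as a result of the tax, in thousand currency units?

Without the tax, 269 − 3P = 4P + 227 gives 7P = 42, so P* = 6 and Q* = 251.
With the tax collected from sellers, supply shifts: Qs = 4(P − 7) + 227.
Solving gives Q = 239 with buyers paying 10 and sellers receiving 3 (the 7 wedge).
ΔCS is the trapezoid between Q = 239 and Q = 251 of height 4: ½ · (251 + 239) · 4 = 980.

Consumer surplus falls by 980 thousand.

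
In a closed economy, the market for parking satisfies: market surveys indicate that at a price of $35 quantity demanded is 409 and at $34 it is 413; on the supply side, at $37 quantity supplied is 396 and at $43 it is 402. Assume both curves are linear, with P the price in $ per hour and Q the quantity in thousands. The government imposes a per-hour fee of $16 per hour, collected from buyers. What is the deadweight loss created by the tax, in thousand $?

Demand slope: (413 − 409)/(34 − 35) = -4, so Qd = 549 − 4P.
Supply slope: (402 − 396)/(43 − 37) = 1, so Qs = P + 359.
Before the tax: set 549 − 4P = P + 359 → P* = $38, Q* = 397.
With the tax collected from buyers, demand (in seller-price terms) shifts: Qd = 549 − 4(P + 16).
New equilibrium: buyers pay $41.2, producers receive $25.2, Q = 384.2. (Wedge: Pb − Ps = 16.)
Quantity falls by |ΔQ| = |397 − 384.2| = 12.8.
DWL = ½ · t · |ΔQ| = ½ · 16 · 12.8 = $102.4.

Deadweight loss = $102.4 thousand.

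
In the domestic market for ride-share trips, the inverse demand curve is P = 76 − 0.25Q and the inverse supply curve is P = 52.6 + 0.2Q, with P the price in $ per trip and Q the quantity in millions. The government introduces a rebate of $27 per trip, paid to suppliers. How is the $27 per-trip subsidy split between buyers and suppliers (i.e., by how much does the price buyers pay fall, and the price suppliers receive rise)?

Rewrite in direct form: Qd = 304 − 4P and Qs = 5P − 263.
Without the subsidy, 304 − 4P = 5P − 263 gives 9P = 567, so P* = $63 and Q* = 52.
With a per-unit subsidy paid to suppliers, each receives P + 27 per unit sold, so supply becomes Qs = 5(P + 27) − 263.
Solving gives Q = 112 with buyers paying $48 and suppliers receiving $75 (the $27 wedge).
Gain to buyers: $15; to suppliers: $12. (They sum to $27.)

Buyers gain $15 per trip; suppliers gain $12 per trip.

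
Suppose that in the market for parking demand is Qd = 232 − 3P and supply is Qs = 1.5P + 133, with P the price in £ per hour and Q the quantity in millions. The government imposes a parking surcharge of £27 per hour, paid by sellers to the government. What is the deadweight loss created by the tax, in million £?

Deadweight loss = £364.5 million.

Before the tax: set 232 − 3P = 1.5P + 133 → P* = £22, Q* = 166.
With the tax collected from sellers, supply shifts: Qs = 1.5(P − 27) + 133.
New equilibrium: buyers pay £31, sellers receive £4, Q = 139. (Wedge: Pb − Ps = 27.)
Quantity falls by |ΔQ| = |166 − 139| = 27.
DWL = ½ · t · |ΔQ| = ½ · 27 · 27 = £364.5.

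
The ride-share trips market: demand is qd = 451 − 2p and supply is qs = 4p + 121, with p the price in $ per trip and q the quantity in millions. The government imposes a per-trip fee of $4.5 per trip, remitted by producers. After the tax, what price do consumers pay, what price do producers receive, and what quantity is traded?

Consumers pay $58; producers receive $53.5; quantity = 335.

Without the tax, 451 − 2p = 4p + 121 gives 6p = 330, so p* = $55 and q* = 341.
With the tax collected from producers, supply shifts: qs = 4(p − 4.5) + 121.
New equilibrium: consumers pay $58, producers receive $53.5, q = 335. (Wedge: pb − ps = 4.5.)
The less price-elastic side of the market bears the larger share of a per-unit tax.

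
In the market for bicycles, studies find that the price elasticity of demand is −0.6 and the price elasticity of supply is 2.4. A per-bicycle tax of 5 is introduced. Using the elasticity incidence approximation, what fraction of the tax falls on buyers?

Buyers' share ≈ 0.8.

Incidence ratio: buyers' share ≈ εs / (εs + |εd|) = 2.4 / (2.4 + 0.6) = 0.8.
Supply is the more elastic side, so buyers bear the larger share.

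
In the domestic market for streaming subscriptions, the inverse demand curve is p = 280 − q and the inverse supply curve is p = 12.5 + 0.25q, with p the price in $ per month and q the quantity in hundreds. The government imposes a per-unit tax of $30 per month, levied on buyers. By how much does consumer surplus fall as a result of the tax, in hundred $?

Inverting to q(p) form: qd = 280 − p; qs = 4p − 50.
Before the tax: set 280 − p = 4p − 50 → p* = $66, q* = 214.
With the tax collected from buyers, demand (in seller-price terms) shifts: qd = 280 − (p + 30).
Solving gives q = 190 with buyers paying $90 and sellers receiving $60 (the $30 wedge).
ΔCS is the trapezoid between Q = 190 and Q = 214 of height $24: ½ · (214 + 190) · 24 = $4848.

Consumer surplus falls by $4848 hundred.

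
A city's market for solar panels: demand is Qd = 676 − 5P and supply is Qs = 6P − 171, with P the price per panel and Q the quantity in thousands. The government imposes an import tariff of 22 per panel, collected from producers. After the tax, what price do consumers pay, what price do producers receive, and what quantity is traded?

Before the tax: set 676 − 5P = 6P − 171 → P* = 77, Q* = 291.
With the tax collected from producers, supply shifts: Qs = 6(P − 22) − 171.
Solving gives Q = 231 with consumers paying 89 and producers receiving 67 (the 22 wedge).

Consumers pay 89; producers receive 67; quantity = 231.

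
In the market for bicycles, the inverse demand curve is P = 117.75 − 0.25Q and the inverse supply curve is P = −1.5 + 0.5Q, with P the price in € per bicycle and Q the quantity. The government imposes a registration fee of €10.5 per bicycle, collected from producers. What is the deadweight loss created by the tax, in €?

Rewrite in direct form: Qd = 471 − 4P and Qs = 2P + 3.
Before the tax: set 471 − 4P = 2P + 3 → P* = €78, Q* = 159.
With the tax collected from producers, supply shifts: Qs = 2(P − 10.5) + 3.
New equilibrium: buyers pay €81.5, producers receive €71, Q = 145. (Wedge: Pb − Ps = 10.5.)
Quantity falls by |ΔQ| = |159 − 145| = 14.
DWL = ½ · t · |ΔQ| = ½ · 10.5 · 14 = €73.5.

Deadweight loss = €73.5.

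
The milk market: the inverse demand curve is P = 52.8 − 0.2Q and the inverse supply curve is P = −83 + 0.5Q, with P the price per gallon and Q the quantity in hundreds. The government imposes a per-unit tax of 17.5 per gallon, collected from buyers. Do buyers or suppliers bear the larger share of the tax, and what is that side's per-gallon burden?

Suppliers bear the larger share: 12.5 per gallon.

Inverting to Q(P) form: Qd = 264 − 5P; Qs = 2P + 166.
Without the tax, 264 − 5P = 2P + 166 gives 7P = 98, so P* = 14 and Q* = 194.
With the tax collected from buyers, demand (in seller-price terms) shifts: Qd = 264 − 5(P + 17.5).
Solving gives Q = 169 with buyers paying 19 and suppliers receiving 1.5 (the 17.5 wedge).
Per-gallon burden: buyers 5, suppliers 12.5.
Suppliers take the larger share because supply is less price-elastic here (demand slope 5 vs supply slope 2).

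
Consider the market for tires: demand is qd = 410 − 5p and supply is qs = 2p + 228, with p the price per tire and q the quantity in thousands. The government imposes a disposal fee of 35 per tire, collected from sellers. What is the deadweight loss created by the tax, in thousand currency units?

Deadweight loss = 875 thousand.

Before the tax: set 410 − 5p = 2p + 228 → p* = 26, q* = 280.
With the tax collected from sellers, supply shifts: qs = 2(p − 35) + 228.
New equilibrium: buyers pay 36, sellers receive 1, q = 230. (Wedge: pb − ps = 35.)
Quantity falls by |ΔQ| = |280 − 230| = 50.
DWL = ½ · t · |ΔQ| = ½ · 35 · 50 = 875.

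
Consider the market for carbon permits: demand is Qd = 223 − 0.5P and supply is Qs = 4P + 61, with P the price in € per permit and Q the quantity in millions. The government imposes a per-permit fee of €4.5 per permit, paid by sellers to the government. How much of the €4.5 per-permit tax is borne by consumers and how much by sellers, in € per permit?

Consumers bear €4 per permit; sellers bear €0.5 per permit.

Before the tax: set 223 − 0.5P = 4P + 61 → P* = €36, Q* = 205.
With the tax collected from sellers, supply shifts: Qs = 4(P − 4.5) + 61.
New equilibrium: consumers pay €40, sellers receive €35.5, Q = 203. (Wedge: Pb − Ps = 4.5.)
Burden on consumers: €4; on sellers: €0.5. (They sum to €4.5.)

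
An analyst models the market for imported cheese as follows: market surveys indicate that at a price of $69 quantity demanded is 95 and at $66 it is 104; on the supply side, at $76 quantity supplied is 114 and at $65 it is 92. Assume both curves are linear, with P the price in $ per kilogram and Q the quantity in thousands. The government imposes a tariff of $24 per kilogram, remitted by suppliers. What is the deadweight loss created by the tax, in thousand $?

Demand slope: (104 − 95)/(66 − 69) = -3, so Qd = 302 − 3P.
Supply slope: (92 − 114)/(65 − 76) = 2, so Qs = 2P − 38.
Before the tax: set 302 − 3P = 2P − 38 → P* = $68, Q* = 98.
With the tax collected from suppliers, supply shifts: Qs = 2(P − 24) − 38.
New equilibrium: buyers pay $77.6, suppliers receive $53.6, Q = 69.2. (Wedge: Pb − Ps = 24.)
Quantity falls by |ΔQ| = |98 − 69.2| = 28.8.
DWL = ½ · t · |ΔQ| = ½ · 24 · 28.8 = $345.6.

Deadweight loss = $345.6 thousand.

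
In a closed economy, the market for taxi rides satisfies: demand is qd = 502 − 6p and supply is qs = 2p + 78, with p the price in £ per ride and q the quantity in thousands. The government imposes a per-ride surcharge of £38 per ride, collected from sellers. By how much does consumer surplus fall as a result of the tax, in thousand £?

Consumer surplus falls by £1477.25 thousand.

Before the tax: set 502 − 6p = 2p + 78 → p* = £53, q* = 184.
With the tax collected from sellers, supply shifts: qs = 2(p − 38) + 78.
Solving gives q = 127 with buyers paying £62.5 and sellers receiving £24.5 (the £38 wedge).
ΔCS is the trapezoid between Q = 127 and Q = 184 of height £9.5: ½ · (184 + 127) · 9.5 = £1477.25.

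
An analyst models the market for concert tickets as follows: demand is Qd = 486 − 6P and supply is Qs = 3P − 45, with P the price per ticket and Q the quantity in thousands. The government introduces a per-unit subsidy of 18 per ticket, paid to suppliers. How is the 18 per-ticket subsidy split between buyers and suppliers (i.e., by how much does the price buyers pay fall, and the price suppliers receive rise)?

Before the subsidy: set 486 − 6P = 3P − 45 → P* = 59, Q* = 132.
With a per-unit subsidy paid to suppliers, each receives P + 18 per unit sold, so supply becomes Qs = 3(P + 18) − 45.
New equilibrium: buyers pay 53, suppliers receive 71, Q = 168. (Wedge: Pb − Ps = −18.)
Gain to buyers: 6; to suppliers: 12. (They sum to 18.)

Buyers gain 6 per ticket; suppliers gain 12 per ticket.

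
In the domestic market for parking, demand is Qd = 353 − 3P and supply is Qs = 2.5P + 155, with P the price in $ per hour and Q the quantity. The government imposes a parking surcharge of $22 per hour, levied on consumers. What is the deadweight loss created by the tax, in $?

Deadweight loss = $330.

Before the tax: set 353 − 3P = 2.5P + 155 → P* = $36, Q* = 245.
With the tax collected from consumers, demand (in seller-price terms) shifts: Qd = 353 − 3(P + 22).
New equilibrium: consumers pay $46, sellers receive $24, Q = 215. (Wedge: Pb − Ps = 22.)
Quantity falls by |ΔQ| = |245 − 215| = 30.
DWL = ½ · t · |ΔQ| = ½ · 22 · 30 = $330.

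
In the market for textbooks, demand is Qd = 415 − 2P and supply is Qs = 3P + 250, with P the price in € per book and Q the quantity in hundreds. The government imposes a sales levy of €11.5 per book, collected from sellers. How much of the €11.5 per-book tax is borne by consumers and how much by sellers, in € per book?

Before the tax: set 415 − 2P = 3P + 250 → P* = €33, Q* = 349.
With the tax collected from sellers, supply shifts: Qs = 3(P − 11.5) + 250.
Solving gives Q = 335.2 with consumers paying €39.9 and sellers receiving €28.4 (the €11.5 wedge).
Burden on consumers: €6.9; on sellers: €4.6. (They sum to €11.5.)
The less price-elastic side of the market bears the larger share of a per-unit tax.

Consumers bear €6.9 per book; sellers bear €4.6 per book.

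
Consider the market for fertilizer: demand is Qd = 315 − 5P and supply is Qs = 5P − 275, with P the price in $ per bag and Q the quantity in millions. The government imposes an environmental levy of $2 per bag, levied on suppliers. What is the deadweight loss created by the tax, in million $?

Without the tax, 315 − 5P = 5P − 275 gives 10P = 590, so P* = $59 and Q* = 20.
With the tax collected from suppliers, supply shifts: Qs = 5(P − 2) − 275.
Solving gives Q = 15 with consumers paying $60 and suppliers receiving $58 (the $2 wedge).
Quantity falls by |ΔQ| = |20 − 15| = 5.
DWL = ½ · t · |ΔQ| = ½ · 2 · 5 = $5.

Deadweight loss = $5 million.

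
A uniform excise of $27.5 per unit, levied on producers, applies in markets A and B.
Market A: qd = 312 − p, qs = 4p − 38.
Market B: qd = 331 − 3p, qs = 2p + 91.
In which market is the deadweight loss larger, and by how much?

Market A: pre-tax p* = $70, q* = 242; post-tax q = 220; deadweight loss = $302.5.
Market B: pre-tax p* = $48, q* = 187; post-tax q = 154; deadweight loss = $453.75.
Difference: $302.5 vs $453.75 → market B is larger by $151.25.

Market B, by $151.25.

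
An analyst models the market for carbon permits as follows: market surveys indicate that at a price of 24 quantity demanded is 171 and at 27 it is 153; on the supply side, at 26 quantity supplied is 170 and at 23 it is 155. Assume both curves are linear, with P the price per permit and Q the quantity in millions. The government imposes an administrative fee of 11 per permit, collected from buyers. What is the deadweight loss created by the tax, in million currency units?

Demand slope: (153 − 171)/(27 − 24) = -6, so Qd = 315 − 6P.
Supply slope: (155 − 170)/(23 − 26) = 5, so Qs = 5P + 40.
Before the tax: set 315 − 6P = 5P + 40 → P* = 25, Q* = 165.
With the tax collected from buyers, demand (in seller-price terms) shifts: Qd = 315 − 6(P + 11).
New equilibrium: buyers pay 30, suppliers receive 19, Q = 135. (Wedge: Pb − Ps = 11.)
Quantity falls by |ΔQ| = |165 − 135| = 30.
DWL = ½ · t · |ΔQ| = ½ · 11 · 30 = 165.

Deadweight loss = 165 million.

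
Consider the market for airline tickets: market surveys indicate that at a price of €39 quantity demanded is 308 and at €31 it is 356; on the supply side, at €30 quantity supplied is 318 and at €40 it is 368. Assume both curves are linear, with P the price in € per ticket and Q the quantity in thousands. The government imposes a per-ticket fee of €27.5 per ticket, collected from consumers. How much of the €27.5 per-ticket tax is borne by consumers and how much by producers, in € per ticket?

Consumers bear €12.5 per ticket; producers bear €15 per ticket.

Demand slope: (356 − 308)/(31 − 39) = -6, so Qd = 542 − 6P.
Supply slope: (368 − 318)/(40 − 30) = 5, so Qs = 5P + 168.
Without the tax, 542 − 6P = 5P + 168 gives 11P = 374, so P* = €34 and Q* = 338.
With the tax collected from consumers, demand (in seller-price terms) shifts: Qd = 542 − 6(P + 27.5).
Solving gives Q = 263 with consumers paying €46.5 and producers receiving €19 (the €27.5 wedge).
Burden on consumers: €12.5; on producers: €15. (They sum to €27.5.)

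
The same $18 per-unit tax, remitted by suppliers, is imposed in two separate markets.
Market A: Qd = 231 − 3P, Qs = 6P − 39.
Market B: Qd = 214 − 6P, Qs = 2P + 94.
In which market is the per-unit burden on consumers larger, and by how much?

Market A: pre-tax P* = $30, Q* = 141; post-tax Q = 105; per-unit burden on consumers = $12.
Market B: pre-tax P* = $15, Q* = 124; post-tax Q = 97; per-unit burden on consumers = $4.5.
Difference: $12 vs $4.5 → market A is larger by $7.5.

Market A, by $7.5.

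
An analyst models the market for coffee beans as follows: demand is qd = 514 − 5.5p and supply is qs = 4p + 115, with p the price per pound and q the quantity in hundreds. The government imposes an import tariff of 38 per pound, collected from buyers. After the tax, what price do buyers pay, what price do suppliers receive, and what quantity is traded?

Before the tax: set 514 − 5.5p = 4p + 115 → p* = 42, q* = 283.
With the tax collected from buyers, demand (in seller-price terms) shifts: qd = 514 − 5.5(p + 38).
Solving gives q = 195 with buyers paying 58 and suppliers receiving 20 (the 38 wedge).

Buyers pay 58; suppliers receive 20; quantity = 195.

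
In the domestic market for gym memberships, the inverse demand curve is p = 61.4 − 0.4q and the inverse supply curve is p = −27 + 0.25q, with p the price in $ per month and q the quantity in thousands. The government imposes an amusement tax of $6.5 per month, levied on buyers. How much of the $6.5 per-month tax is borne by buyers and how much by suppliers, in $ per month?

Buyers bear $4 per month; suppliers bear $2.5 per month.

Rewrite in direct form: qd = 153.5 − 2.5p and qs = 4p + 108.
Without the tax, 153.5 − 2.5p = 4p + 108 gives 6.5p = 45.5, so p* = $7 and q* = 136.
With the tax collected from buyers, demand (in seller-price terms) shifts: qd = 153.5 − 2.5(p + 6.5).
Solving gives q = 126 with buyers paying $11 and suppliers receiving $4.5 (the $6.5 wedge).
Burden on buyers: $4; on suppliers: $2.5. (They sum to $6.5.)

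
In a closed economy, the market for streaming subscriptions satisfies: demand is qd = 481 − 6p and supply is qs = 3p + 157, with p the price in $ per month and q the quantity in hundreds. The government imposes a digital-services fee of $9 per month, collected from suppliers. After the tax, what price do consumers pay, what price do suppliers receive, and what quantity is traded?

Without the tax, 481 − 6p = 3p + 157 gives 9p = 324, so p* = $36 and q* = 265.
With the tax collected from suppliers, supply shifts: qs = 3(p − 9) + 157.
New equilibrium: consumers pay $39, suppliers receive $30, q = 247. (Wedge: pb − ps = 9.)

Consumers pay $39; suppliers receive $30; quantity = 247.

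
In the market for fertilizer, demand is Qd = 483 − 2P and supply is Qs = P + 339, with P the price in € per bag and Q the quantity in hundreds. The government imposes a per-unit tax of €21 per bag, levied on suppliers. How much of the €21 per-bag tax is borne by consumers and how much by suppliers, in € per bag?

Without the tax, 483 − 2P = P + 339 gives 3P = 144, so P* = €48 and Q* = 387.
With the tax collected from suppliers, supply shifts: Qs = (P − 21) + 339.
Solving gives Q = 373 with consumers paying €55 and suppliers receiving €34 (the €21 wedge).
Burden on consumers: €7; on suppliers: €14. (They sum to €21.)

Consumers bear €7 per bag; suppliers bear €14 per bag.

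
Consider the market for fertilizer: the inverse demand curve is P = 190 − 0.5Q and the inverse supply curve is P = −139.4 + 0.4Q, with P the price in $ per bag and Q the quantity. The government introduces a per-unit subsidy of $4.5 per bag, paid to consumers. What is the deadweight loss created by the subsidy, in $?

Deadweight loss = $11.25.

Rewrite in direct form: Qd = 380 − 2P and Qs = 2.5P + 348.5.
Without the subsidy, 380 − 2P = 2.5P + 348.5 gives 4.5P = 31.5, so P* = $7 and Q* = 366.
With a per-unit subsidy paid to consumers, each effectively pays P − 4.5, so demand becomes Qd = 380 − 2(P − 4.5).
New equilibrium: consumers pay $4.5, sellers receive $9, Q = 371. (Wedge: Pb − Ps = −4.5.)
Quantity rises by |ΔQ| = |366 − 371| = 5.
DWL = ½ · t · |ΔQ| = ½ · 4.5 · 5 = $11.25.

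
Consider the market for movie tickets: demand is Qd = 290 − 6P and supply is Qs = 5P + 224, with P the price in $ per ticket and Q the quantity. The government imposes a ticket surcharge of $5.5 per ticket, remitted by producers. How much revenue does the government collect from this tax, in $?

Before the tax: set 290 − 6P = 5P + 224 → P* = $6, Q* = 254.
With the tax collected from producers, supply shifts: Qs = 5(P − 5.5) + 224.
Solving gives Q = 239 with buyers paying $8.5 and producers receiving $3 (the $5.5 wedge).
Revenue = t · Q = 5.5 · 239 = $1314.5.

Tax revenue = $1314.5.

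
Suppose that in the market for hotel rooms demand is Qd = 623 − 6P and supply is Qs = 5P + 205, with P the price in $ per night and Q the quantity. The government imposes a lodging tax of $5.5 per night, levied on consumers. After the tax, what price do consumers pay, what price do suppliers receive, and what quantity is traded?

Consumers pay $40.5; suppliers receive $35; quantity = 380.

Without the tax, 623 − 6P = 5P + 205 gives 11P = 418, so P* = $38 and Q* = 395.
With the tax collected from consumers, demand (in seller-price terms) shifts: Qd = 623 − 6(P + 5.5).
Solving gives Q = 380 with consumers paying $40.5 and suppliers receiving $35 (the $5.5 wedge).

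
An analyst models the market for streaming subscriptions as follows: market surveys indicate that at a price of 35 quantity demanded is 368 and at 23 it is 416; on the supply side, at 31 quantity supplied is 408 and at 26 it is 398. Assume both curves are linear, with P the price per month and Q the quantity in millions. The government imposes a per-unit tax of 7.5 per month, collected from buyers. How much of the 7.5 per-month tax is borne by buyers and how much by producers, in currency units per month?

Buyers bear 2.5 per month; producers bear 5 per month.

Demand slope: (416 − 368)/(23 − 35) = -4, so Qd = 508 − 4P.
Supply slope: (398 − 408)/(26 − 31) = 2, so Qs = 2P + 346.
Before the tax: set 508 − 4P = 2P + 346 → P* = 27, Q* = 400.
With the tax collected from buyers, demand (in seller-price terms) shifts: Qd = 508 − 4(P + 7.5).
Solving gives Q = 390 with buyers paying 29.5 and producers receiving 22 (the 7.5 wedge).
Burden on buyers: 2.5; on producers: 5. (They sum to 7.5.)
The less price-elastic side of the market bears the larger share of a per-unit tax.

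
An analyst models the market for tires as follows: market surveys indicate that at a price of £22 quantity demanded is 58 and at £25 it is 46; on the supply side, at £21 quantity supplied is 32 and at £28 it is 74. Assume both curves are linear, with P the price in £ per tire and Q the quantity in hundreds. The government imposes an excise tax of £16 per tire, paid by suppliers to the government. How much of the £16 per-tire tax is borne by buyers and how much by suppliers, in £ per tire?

Demand slope: (46 − 58)/(25 − 22) = -4, so Qd = 146 − 4P.
Supply slope: (74 − 32)/(28 − 21) = 6, so Qs = 6P − 94.
Before the tax: set 146 − 4P = 6P − 94 → P* = £24, Q* = 50.
With the tax collected from suppliers, supply shifts: Qs = 6(P − 16) − 94.
New equilibrium: buyers pay £33.6, suppliers receive £17.6, Q = 11.6. (Wedge: Pb − Ps = 16.)
Burden on buyers: £9.6; on suppliers: £6.4. (They sum to £16.)

Buyers bear £9.6 per tire; suppliers bear £6.4 per tire.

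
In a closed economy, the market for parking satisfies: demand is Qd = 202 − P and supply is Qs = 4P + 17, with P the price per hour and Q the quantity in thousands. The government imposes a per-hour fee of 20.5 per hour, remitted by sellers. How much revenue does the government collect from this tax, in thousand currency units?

Without the tax, 202 − P = 4P + 17 gives 5P = 185, so P* = 37 and Q* = 165.
With the tax collected from sellers, supply shifts: Qs = 4(P − 20.5) + 17.
Solving gives Q = 148.6 with consumers paying 53.4 and sellers receiving 32.9 (the 20.5 wedge).
Revenue = t · Q = 20.5 · 148.6 = 3046.3.

Tax revenue = 3046.3 thousand.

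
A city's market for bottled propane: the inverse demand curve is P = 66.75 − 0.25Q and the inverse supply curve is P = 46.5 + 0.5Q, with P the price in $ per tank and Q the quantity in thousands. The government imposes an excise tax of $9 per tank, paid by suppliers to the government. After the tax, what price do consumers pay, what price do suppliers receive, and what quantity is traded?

Consumers pay $63; suppliers receive $54; quantity = 15.

Inverting to Q(P) form: Qd = 267 − 4P; Qs = 2P − 93.
Before the tax: set 267 − 4P = 2P − 93 → P* = $60, Q* = 27.
With the tax collected from suppliers, supply shifts: Qs = 2(P − 9) − 93.
Solving gives Q = 15 with consumers paying $63 and suppliers receiving $54 (the $9 wedge).
The less price-elastic side of the market bears the larger share of a per-unit tax.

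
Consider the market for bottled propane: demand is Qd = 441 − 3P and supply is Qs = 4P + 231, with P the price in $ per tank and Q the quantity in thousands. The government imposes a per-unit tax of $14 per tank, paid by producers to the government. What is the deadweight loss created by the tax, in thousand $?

Deadweight loss = $168 thousand.

Without the tax, 441 − 3P = 4P + 231 gives 7P = 210, so P* = $30 and Q* = 351.
With the tax collected from producers, supply shifts: Qs = 4(P − 14) + 231.
New equilibrium: buyers pay $38, producers receive $24, Q = 327. (Wedge: Pb − Ps = 14.)
Quantity falls by |ΔQ| = |351 − 327| = 24.
DWL = ½ · t · |ΔQ| = ½ · 14 · 24 = $168.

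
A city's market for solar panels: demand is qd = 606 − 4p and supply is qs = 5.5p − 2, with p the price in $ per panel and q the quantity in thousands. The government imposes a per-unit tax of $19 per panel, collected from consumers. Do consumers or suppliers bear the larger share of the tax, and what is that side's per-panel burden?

Consumers bear the larger share: $11 per panel.

Before the tax: set 606 − 4p = 5.5p − 2 → p* = $64, q* = 350.
With the tax collected from consumers, demand (in seller-price terms) shifts: qd = 606 − 4(p + 19).
Solving gives q = 306 with consumers paying $75 and suppliers receiving $56 (the $19 wedge).
Per-panel burden: consumers $11, suppliers $8.
Consumers take the larger share because demand is less price-elastic here (demand slope 4 vs supply slope 5.5).
The less price-elastic side of the market bears the larger share of a per-unit tax.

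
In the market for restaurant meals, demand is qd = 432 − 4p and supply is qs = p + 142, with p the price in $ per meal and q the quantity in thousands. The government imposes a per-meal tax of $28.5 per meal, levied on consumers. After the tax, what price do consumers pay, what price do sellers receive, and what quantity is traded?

Consumers pay $63.7; sellers receive $35.2; quantity = 177.2.

Before the tax: set 432 − 4p = p + 142 → p* = $58, q* = 200.
With the tax collected from consumers, demand (in seller-price terms) shifts: qd = 432 − 4(p + 28.5).
Solving gives q = 177.2 with consumers paying $63.7 and sellers receiving $35.2 (the $28.5 wedge).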